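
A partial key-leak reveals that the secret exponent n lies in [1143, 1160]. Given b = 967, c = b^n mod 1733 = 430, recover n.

1146

Compute 967^1143 mod 1733 = 1309, then multiply by 967 repeatedly:
  967^1143=1309  967^1144=713  967^1145=1470  967^1146=430
Found 430 at exponent 1146.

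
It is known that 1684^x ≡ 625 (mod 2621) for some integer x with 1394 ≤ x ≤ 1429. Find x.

1420

Compute 1684^1394 mod 2621 = 1498, then multiply by 1684 repeatedly:
  1684^1394=1498  1684^1395=1230  1684^1396=730  1684^1397=71  1684^1398=1619
  1684^1399=556  1684^1400=607  1684^1401=2619  1684^1402=1874  1684^1403=132
  1684^1404=2124  1684^1405=1772  1684^1406=1350  1684^1407=993  1684^1408=14
  1684^1409=2608  1684^1410=1697  1684^1411=858  1684^1412=701  1684^1413=1034
  1684^1414=912  1684^1415=2523  1684^1416=91  1684^1417=1226  1684^1418=1857
  1684^1419=335  1684^1420=625
Found 625 at exponent 1420.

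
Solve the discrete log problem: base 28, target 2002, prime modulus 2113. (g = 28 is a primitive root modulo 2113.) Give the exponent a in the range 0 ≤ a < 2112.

160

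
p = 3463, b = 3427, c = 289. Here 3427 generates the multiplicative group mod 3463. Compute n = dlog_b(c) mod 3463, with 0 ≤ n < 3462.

Baby-step giant-step with m = ceil(sqrt(3462)) = 59.
Baby table (3427^j mod 3463 for j=0..58):
  0:1  1:3427  2:1296  3:1826  4:61  5:1267  6:2870  7:570
  8:258  9:1101  10:1920  11:140  12:1886  13:1364  14:2841  15:1614
  16:767  17:92  18:151  19:1490  20:1768  21:2149  22:2285  23:852
  24:495  25:2958  26:865  27:27  28:2491  29:362  30:820  31:1647
  32:3042  33:1304  34:1538  35:40  36:2023  37:3358  38:317  39:2440
  40:2198  41:521  42:2022  43:3394  44:2484  45:614  46:2137  47:2717
  48:2615  49:2824  50:2226  51:2976  52:217  53:2577  54:729  55:1460
  56:2848  57:1362  58:2913
Giant step factor: 3427^(-59) ≡ 1342 (mod 3463).
Scan 289·1342^i mod 3463 for i = 0, 1, …:
  i=0: 289   i=1: 3445   i=2: 85   i=3: 3254
  i=4: 25   i=5: 2383   i=6: 1637   i=7: 1312
  i=8: 1500   i=9: 997     …   i=34: 1327
  i=35: 852
Match at i=35, j=23: n = 35·59 + 23 = 2088.

2088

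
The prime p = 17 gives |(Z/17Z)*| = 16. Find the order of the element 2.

The order of 2 must divide p − 1 = 16 = 2^4.
Divisors: 1, 2, 4, 8, 16.
Check each in increasing order: 2^1 ≡ 2;  2^2 ≡ 4;  2^4 ≡ 16;  2^8 ≡ 1.
Smallest exponent giving 1 is 8.

8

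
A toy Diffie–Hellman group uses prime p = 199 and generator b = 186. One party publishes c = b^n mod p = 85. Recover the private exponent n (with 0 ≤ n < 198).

9

Baby-step giant-step with m = ceil(sqrt(198)) = 15.
Baby table (186^j mod 199 for j=0..14):
  0:1  1:186  2:169  3:191  4:104  5:41  6:64  7:163
  8:70  9:85  10:89  11:37  12:116  13:84  14:102
Giant step factor: 186^(-15) ≡ 101 (mod 199).
Scan 85·101^i mod 199 for i = 0, 1, …:
  i=0: 85
Match at i=0, j=9: n = 0·15 + 9 = 9.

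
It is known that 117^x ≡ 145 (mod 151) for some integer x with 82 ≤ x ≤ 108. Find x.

Compute 117^82 mod 151 = 139, then multiply by 117 repeatedly:
  117^82=139  117^83=106  117^84=20  117^85=75  117^86=17
  117^87=26  117^88=22  117^89=7  117^90=64  117^91=89
  117^92=145
Found 145 at exponent 92.

92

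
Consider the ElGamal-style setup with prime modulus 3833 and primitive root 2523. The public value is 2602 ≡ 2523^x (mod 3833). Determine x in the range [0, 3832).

Baby-step giant-step with m = ceil(sqrt(3832)) = 62.
Baby table (2523^j mod 3833 for j=0..61):
  0:1  1:2523  2:2749  3:1830  4:2158  5:1774  6:2691  7:1150
  8:3702  9:2958  10:183  11:1749  12:944  13:1419  14:115  15:2670
  16:1829  17:3468  18:2858  19:861  20:2825  21:1928  22:267  23:2866
  24:1880  25:1819  26:1236  27:2199  28:1726  29:410  30:3353  31:188
  32:2865  33:3190  34:2903  35:3239  36:41  37:3785  38:1552  39:2203
  40:319  41:3740  42:3007  43:1154  44:2295  45:2455  46:3670  47:2715
  48:374  49:684  50:882  51:2146  52:2162  53:367  54:2188  55:804
  56:835  57:2388  58:3281  59:2516  60:420  61:1752
Giant step factor: 2523^(-62) ≡ 2050 (mod 3833).
Scan 2602·2050^i mod 3833 for i = 0, 1, …:
  i=0: 2602   i=1: 2397   i=2: 3777   i=3: 190
  i=4: 2367   i=5: 3605   i=6: 226   i=7: 3340
  i=8: 1262   i=9: 3658   i=10: 1552
Match at i=10, j=38: x = 10·62 + 38 = 658.

658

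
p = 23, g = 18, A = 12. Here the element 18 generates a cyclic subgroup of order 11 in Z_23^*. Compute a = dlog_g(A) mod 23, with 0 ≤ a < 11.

9

Successive powers of 18 modulo 23:
  18^0=1  18^1=18  18^2=2  18^3=13  18^4=4  18^5=3
  18^6=8  18^7=6  18^8=16  18^9=12
So 18^9 ≡ 12 (mod 23), giving a = 9.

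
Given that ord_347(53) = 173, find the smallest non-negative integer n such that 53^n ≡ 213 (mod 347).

Baby-step giant-step with m = ceil(sqrt(173)) = 14.
Baby table (53^j mod 347 for j=0..13):
  0:1  1:53  2:33  3:14  4:48  5:115  6:196  7:325
  8:222  9:315  10:39  11:332  12:246  13:199
Giant step factor: 53^(-14) ≡ 38 (mod 347).
Scan 213·38^i mod 347 for i = 0, 1, …:
  i=0: 213   i=1: 113   i=2: 130   i=3: 82
  i=4: 340   i=5: 81   i=6: 302   i=7: 25
  i=8: 256   i=9: 12   i=10: 109   i=11: 325
Match at i=11, j=7: n = 11·14 + 7 = 161.

161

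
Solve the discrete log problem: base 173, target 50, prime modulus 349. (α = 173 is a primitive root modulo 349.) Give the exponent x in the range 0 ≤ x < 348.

227

Baby-step giant-step with m = ceil(sqrt(348)) = 19.
Baby table (173^j mod 349 for j=0..18):
  0:1  1:173  2:264  3:302  4:245  5:156  6:115  7:2
  8:346  9:179  10:255  11:141  12:312  13:230  14:4  15:343
  16:9  17:161  18:282
Giant step factor: 173^(-19) ≡ 33 (mod 349).
Scan 50·33^i mod 349 for i = 0, 1, …:
  i=0: 50   i=1: 254   i=2: 6   i=3: 198
  i=4: 252   i=5: 289   i=6: 114   i=7: 272
  i=8: 251   i=9: 256   i=10: 72   i=11: 282
Match at i=11, j=18: x = 11·19 + 18 = 227.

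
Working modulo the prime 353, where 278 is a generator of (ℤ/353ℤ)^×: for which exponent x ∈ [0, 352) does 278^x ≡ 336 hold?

252

Baby-step giant-step with m = ceil(sqrt(352)) = 19.
Baby table (278^j mod 353 for j=0..18):
  0:1  1:278  2:330  3:313  4:176  5:214  6:188  7:20
  8:265  9:246  10:259  11:343  12:44  13:230  14:47  15:5
  16:331  17:238  18:153
Giant step factor: 278^(-19) ≡ 282 (mod 353).
Scan 336·282^i mod 353 for i = 0, 1, …:
  i=0: 336   i=1: 148   i=2: 82   i=3: 179
  i=4: 352   i=5: 71   i=6: 254   i=7: 322
  i=8: 83   i=9: 108   i=10: 98   i=11: 102
  i=12: 171   i=13: 214
Match at i=13, j=5: x = 13·19 + 5 = 252.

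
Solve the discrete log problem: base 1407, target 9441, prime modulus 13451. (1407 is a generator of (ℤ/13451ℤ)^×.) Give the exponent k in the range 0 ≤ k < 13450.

6908

Baby-step giant-step with m = ceil(sqrt(13450)) = 116.
Baby table (1407^j mod 13451 for j=0..115):
  0:1  1:1407  2:2352  3:318  4:3543  5:8131  6:6967  7:10241
  8:3066  9:9542  10:1496  11:6516  12:7881  13:4943  14:634  15:4272
  16:11558  17:13298  18:13396  19:3321  20:5150  21:9412  22:6900  23:10129
  24:6894  25:1687  26:6233  27:13230  28:11877  29:4797  30:10428  31:10606
  32:5483  33:7158  34:9958  35:8415  36:3025  37:5659  38:12672  39:6929
  40:10579  41:7847  42:10909  43:1372  44:6911  45:12155  46:5864  47:5185
  48:4853  49:8514  50:7808  51:9840  52:3801  53:7960  54:8488  55:11579
  56:2492  57:8984  58:9999  59:12298  60:5300  61:5246  62:9974  63:4025
  64:304  65:10747  66:2105  67:2515  68:992  69:10291  70:6161  71:6083
  72:3945  73:8803  74:10901  75:3567  76:1546  77:9611  78:4422  79:7392
  80:2921  81:7292  82:10182  83:759  84:5284  85:9636  86:12695  87:12388
  88:10871  89:1710  90:11692  91:71  92:5740  93:5580  94:9127  95:9435
  96:12359  97:10421  98:757  99:2470  100:4932  101:12059  102:5302  103:8060
  104:1227  105:4661  106:7390  107:107  108:2588  109:9546  110:7124  111:2473
  112:9153  113:5664  114:6256  115:5238
Giant step factor: 1407^(-116) ≡ 7397 (mod 13451).
Scan 9441·7397^i mod 13451 for i = 0, 1, …:
  i=0: 9441   i=1: 10936   i=2: 12729   i=3: 12864
  i=4: 2634   i=5: 6650   i=6: 13194   i=7: 9013
  i=8: 6005   i=9: 3783     …   i=58: 351
  i=59: 304
Match at i=59, j=64: k = 59·116 + 64 = 6908.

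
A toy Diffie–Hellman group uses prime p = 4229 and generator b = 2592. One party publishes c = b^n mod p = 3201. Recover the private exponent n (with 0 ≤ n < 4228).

418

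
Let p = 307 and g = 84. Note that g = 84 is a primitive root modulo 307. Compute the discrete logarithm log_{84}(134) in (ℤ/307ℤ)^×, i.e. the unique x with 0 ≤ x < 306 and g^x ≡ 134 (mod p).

176

Baby-step giant-step with m = ceil(sqrt(306)) = 18.
Baby table (84^j mod 307 for j=0..17):
  0:1  1:84  2:302  3:194  4:25  5:258  6:182  7:245
  8:11  9:3  10:252  11:292  12:275  13:75  14:160  15:239
  16:121  17:33
Giant step factor: 84^(-18) ≡ 273 (mod 307).
Scan 134·273^i mod 307 for i = 0, 1, …:
  i=0: 134   i=1: 49   i=2: 176   i=3: 156
  i=4: 222   i=5: 127   i=6: 287   i=7: 66
  i=8: 212   i=9: 160
Match at i=9, j=14: x = 9·18 + 14 = 176.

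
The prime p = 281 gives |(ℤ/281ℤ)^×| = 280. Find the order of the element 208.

56

The order of 208 must divide p − 1 = 280 = 2^3 · 5 · 7.
Divisors: 1, 2, 4, 5, 7, 8, 10, 14, 20, 28, 35, 40, 56, 70, 140, 280.
Check each in increasing order: 208^1 ≡ 208;  208^2 ≡ 271;  208^4 ≡ 100;  208^5 ≡ 6;  208^7 ≡ 221;  208^8 ≡ 165;  208^10 ≡ 36;  208^14 ≡ 228;  208^20 ≡ 172;  208^28 ≡ 280;  208^35 ≡ 60;  208^40 ≡ 79;  208^56 ≡ 1.
Smallest exponent giving 1 is 56.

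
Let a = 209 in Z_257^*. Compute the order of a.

The order of 209 must divide p − 1 = 256 = 2^8.
Divisors: 1, 2, 4, 8, 16, 32, 64, 128, 256.
Check each in increasing order: 209^1 ≡ 209;  209^2 ≡ 248;  209^4 ≡ 81;  209^8 ≡ 136;  209^16 ≡ 249;  209^32 ≡ 64;  209^64 ≡ 241;  209^128 ≡ 256;  209^256 ≡ 1.
Smallest exponent giving 1 is 256.

256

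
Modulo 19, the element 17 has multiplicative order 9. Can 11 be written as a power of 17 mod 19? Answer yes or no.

yes

11 ∈ ⟨17⟩ iff 11^9 ≡ 1 (mod 19), since |⟨17⟩| = 9.
11^9 mod 19 = 1.
Since 1 = 1, 11 lies in the subgroup.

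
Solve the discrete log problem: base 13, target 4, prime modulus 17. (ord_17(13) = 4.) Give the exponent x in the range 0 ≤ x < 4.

3

Successive powers of 13 modulo 17:
  13^0=1  13^1=13  13^2=16  13^3=4
So 13^3 ≡ 4 (mod 17), giving x = 3.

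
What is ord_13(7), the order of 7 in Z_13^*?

12

The order of 7 must divide p − 1 = 12 = 2^2 · 3.
Divisors: 1, 2, 3, 4, 6, 12.
Check each in increasing order: 7^1 ≡ 7;  7^2 ≡ 10;  7^3 ≡ 5;  7^4 ≡ 9;  7^6 ≡ 12;  7^12 ≡ 1.
Smallest exponent giving 1 is 12.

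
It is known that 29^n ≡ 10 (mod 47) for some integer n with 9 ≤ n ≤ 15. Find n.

Compute 29^9 mod 47 = 30, then multiply by 29 repeatedly:
  29^9=30  29^10=24  29^11=38  29^12=21  29^13=45
  29^14=36  29^15=10
Found 10 at exponent 15.

15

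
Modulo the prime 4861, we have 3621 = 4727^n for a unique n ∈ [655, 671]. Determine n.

665

Compute 4727^655 mod 4861 = 2667, then multiply by 4727 repeatedly:
  4727^655=2667  4727^656=2336  4727^657=2941  4727^658=4508  4727^659=3553
  4727^660=276  4727^661=1904  4727^662=2497  4727^663=811  4727^664=3129
  4727^665=3621
Found 3621 at exponent 665.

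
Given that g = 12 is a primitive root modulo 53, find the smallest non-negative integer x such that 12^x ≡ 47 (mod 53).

Baby-step giant-step with m = ceil(sqrt(52)) = 8.
Baby table (12^j mod 53 for j=0..7):
  0:1  1:12  2:38  3:32  4:13  5:50  6:17  7:45
Giant step factor: 12^(-8) ≡ 16 (mod 53).
Scan 47·16^i mod 53 for i = 0, 1, …:
  i=0: 47   i=1: 10   i=2: 1
Match at i=2, j=0: x = 2·8 + 0 = 16.

16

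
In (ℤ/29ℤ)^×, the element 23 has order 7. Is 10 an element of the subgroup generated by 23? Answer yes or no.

no

⟨23⟩ has order 7; its elements mod 29 are {1, 7, 16, 20, 23, 24, 25}.
10 is not in this set.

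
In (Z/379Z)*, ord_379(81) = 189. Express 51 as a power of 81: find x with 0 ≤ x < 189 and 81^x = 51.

Baby-step giant-step with m = ceil(sqrt(189)) = 14.
Baby table (81^j mod 379 for j=0..13):
  0:1  1:81  2:118  3:83  4:280  5:319  6:67  7:121
  8:326  9:255  10:189  11:149  12:320  13:148
Giant step factor: 81^(-14) ≡ 268 (mod 379).
Scan 51·268^i mod 379 for i = 0, 1, …:
  i=0: 51   i=1: 24   i=2: 368   i=3: 84
  i=4: 151   i=5: 294   i=6: 339   i=7: 271
  i=8: 239   i=9: 1
Match at i=9, j=0: x = 9·14 + 0 = 126.

126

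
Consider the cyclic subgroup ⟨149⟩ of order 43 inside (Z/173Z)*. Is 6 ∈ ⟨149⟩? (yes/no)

yes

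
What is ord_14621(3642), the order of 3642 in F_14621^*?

The order of 3642 must divide p − 1 = 14620 = 2^2 · 5 · 17 · 43.
Divisors: 1, 2, 4, 5, 10, 17, 20, 34, 43, 68, 85, 86, 170, 172, 215, 340, 430, 731, 860, 1462, 2924, 3655, 7310, 14620.
Check each in increasing order: 3642^1 ≡ 3642;  3642^2 ≡ 2917;  3642^4 ≡ 14088;  3642^5 ≡ 3407;  3642^10 ≡ 13196;  3642^17 ≡ 11630;  3642^20 ≡ 12927;  3642^34 ≡ 12650;  3642^43 ≡ 8443;  3642^68 ≡ 10276;  3642^85 ≡ 12447;  3642^86 ≡ 6874;  3642^170 ≡ 3693;  3642^172 ≡ 11425;  3642^215 ≡ 6538;  3642^340 ≡ 11477;  3642^430 ≡ 8261;  3642^731 ≡ 10888;  3642^860 ≡ 7914;  3642^1462 ≡ 1476;  3642^2924 ≡ 47;  3642^3655 ≡ 1.
Smallest exponent giving 1 is 3655.

3655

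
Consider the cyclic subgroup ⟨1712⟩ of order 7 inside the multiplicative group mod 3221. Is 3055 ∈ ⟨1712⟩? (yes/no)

yes

3055 ∈ ⟨1712⟩ iff 3055^7 ≡ 1 (mod 3221), since |⟨1712⟩| = 7.
3055^7 mod 3221 = 1.
Since 1 = 1, 3055 lies in the subgroup.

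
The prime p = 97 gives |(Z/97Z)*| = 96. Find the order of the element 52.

32

The order of 52 must divide p − 1 = 96 = 2^5 · 3.
Divisors: 1, 2, 3, 4, 6, 8, 12, 16, 24, 32, 48, 96.
Check each in increasing order: 52^1 ≡ 52;  52^2 ≡ 85;  52^3 ≡ 55;  52^4 ≡ 47;  52^6 ≡ 18;  52^8 ≡ 75;  52^12 ≡ 33;  52^16 ≡ 96;  52^24 ≡ 22;  52^32 ≡ 1.
Smallest exponent giving 1 is 32.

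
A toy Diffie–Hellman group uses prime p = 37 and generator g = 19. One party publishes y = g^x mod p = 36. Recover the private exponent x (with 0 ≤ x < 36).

Successive powers of 19 modulo 37:
  19^0=1  19^1=19  19^2=28  19^3=14  19^4=7  19^5=22
  19^6=11  19^7=24  19^8=12  19^9=6  19^10=3  19^11=20
  19^12=10  19^13=5  19^14=21  19^15=29  19^16=33  19^17=35
  19^18=36
So 19^18 ≡ 36 (mod 37), giving x = 18.

18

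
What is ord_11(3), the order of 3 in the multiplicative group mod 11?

5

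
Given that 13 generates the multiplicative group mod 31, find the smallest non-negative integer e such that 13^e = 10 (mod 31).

Successive powers of 13 modulo 31:
  13^0=1  13^1=13  13^2=14  13^3=27  13^4=10
So 13^4 ≡ 10 (mod 31), giving e = 4.

4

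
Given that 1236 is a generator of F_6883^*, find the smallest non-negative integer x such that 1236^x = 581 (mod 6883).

6094

Baby-step giant-step with m = ceil(sqrt(6882)) = 83.
Baby table (1236^j mod 6883 for j=0..82):
  0:1  1:1236  2:6553  3:5100  4:5655  5:3335  6:6026  7:730
  8:607  9:5  10:6180  11:5233  12:4851  13:743  14:2909  15:2598
  16:3650  17:3035  18:25  19:3368  20:5516  21:3606  22:3715  23:779
  24:6107  25:4484  26:1409  27:125  28:3074  29:48  30:4264  31:4809
  32:3895  33:3003  34:1771  35:162  36:625  37:1604  38:240  39:671
  40:3396  41:5709  42:1249  43:1972  44:810  45:3125  46:1137  47:1200
  48:3355  49:3214  50:1013  51:6245  52:2977  53:4050  54:1859  55:5685
  56:6000  57:3009  58:2304  59:5065  60:3693  61:1119  62:6484  63:2412
  64:893  65:2468  66:1279  67:4637  68:4676  69:4699  70:5595  71:4888
  72:5177  73:4465  74:5457  75:6395  76:2536  77:2731  78:2846  79:443
  80:3791  81:5236  82:1676
Giant step factor: 1236^(-83) ≡ 6465 (mod 6883).
Scan 581·6465^i mod 6883 for i = 0, 1, …:
  i=0: 581   i=1: 4930   i=2: 4160   i=3: 2519
  i=4: 157   i=5: 3204   i=6: 2913   i=7: 657
  i=8: 694   i=9: 5877     …   i=72: 1284
  i=73: 162
Match at i=73, j=35: x = 73·83 + 35 = 6094.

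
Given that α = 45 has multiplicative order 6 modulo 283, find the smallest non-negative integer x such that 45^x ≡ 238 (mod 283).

4

Successive powers of 45 modulo 283:
  45^0=1  45^1=45  45^2=44  45^3=282  45^4=238
So 45^4 ≡ 238 (mod 283), giving x = 4.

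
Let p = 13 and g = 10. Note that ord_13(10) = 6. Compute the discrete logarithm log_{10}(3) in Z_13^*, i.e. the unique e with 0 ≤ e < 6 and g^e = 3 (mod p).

Successive powers of 10 modulo 13:
  10^0=1  10^1=10  10^2=9  10^3=12  10^4=3
So 10^4 ≡ 3 (mod 13), giving e = 4.

4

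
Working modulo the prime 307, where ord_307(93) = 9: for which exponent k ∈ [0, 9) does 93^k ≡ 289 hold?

6

Successive powers of 93 modulo 307:
  93^0=1  93^1=93  93^2=53  93^3=17  93^4=46  93^5=287
  93^6=289
So 93^6 ≡ 289 (mod 307), giving k = 6.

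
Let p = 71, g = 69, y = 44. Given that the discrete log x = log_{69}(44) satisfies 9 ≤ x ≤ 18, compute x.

Compute 69^9 mod 71 = 56, then multiply by 69 repeatedly:
  69^9=56  69^10=30  69^11=11  69^12=49  69^13=44
Found 44 at exponent 13.

13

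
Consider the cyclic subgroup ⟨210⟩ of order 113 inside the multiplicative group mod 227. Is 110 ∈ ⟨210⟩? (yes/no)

yes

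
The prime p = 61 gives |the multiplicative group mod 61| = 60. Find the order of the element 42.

15

The order of 42 must divide p − 1 = 60 = 2^2 · 3 · 5.
Divisors: 1, 2, 3, 4, 5, 6, 10, 12, 15, 20, 30, 60.
Check each in increasing order: 42^1 ≡ 42;  42^2 ≡ 56;  42^3 ≡ 34;  42^4 ≡ 25;  42^5 ≡ 13;  42^6 ≡ 58;  42^10 ≡ 47;  42^12 ≡ 9;  42^15 ≡ 1.
Smallest exponent giving 1 is 15.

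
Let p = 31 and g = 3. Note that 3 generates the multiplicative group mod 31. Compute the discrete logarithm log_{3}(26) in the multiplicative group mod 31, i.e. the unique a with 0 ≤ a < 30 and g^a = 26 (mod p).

5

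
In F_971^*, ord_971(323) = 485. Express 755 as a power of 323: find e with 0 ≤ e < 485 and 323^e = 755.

417

Baby-step giant-step with m = ceil(sqrt(485)) = 23.
Baby table (323^j mod 971 for j=0..22):
  0:1  1:323  2:432  3:683  4:192  5:843  6:409  7:51
  8:937  9:670  10:848  11:82  12:269  13:468  14:659  15:208
  16:185  17:524  18:298  19:125  20:564  21:595  22:898
Giant step factor: 323^(-23) ≡ 286 (mod 971).
Scan 755·286^i mod 971 for i = 0, 1, …:
  i=0: 755   i=1: 368   i=2: 380   i=3: 899
  i=4: 770   i=5: 774   i=6: 947   i=7: 904
  i=8: 258   i=9: 963     …   i=17: 549
  i=18: 683
Match at i=18, j=3: e = 18·23 + 3 = 417.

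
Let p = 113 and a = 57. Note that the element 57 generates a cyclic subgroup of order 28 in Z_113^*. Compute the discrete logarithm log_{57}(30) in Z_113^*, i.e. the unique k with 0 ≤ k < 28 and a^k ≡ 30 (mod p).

Successive powers of 57 modulo 113:
  57^0=1  57^1=57  57^2=85  57^3=99  57^4=106  57^5=53
  57^6=83  57^7=98  57^8=49  57^9=81  57^10=97  57^11=105
  57^12=109  57^13=111  57^14=112  57^15=56  57^16=28  57^17=14
  57^18=7  57^19=60  57^20=30
So 57^20 ≡ 30 (mod 113), giving k = 20.

20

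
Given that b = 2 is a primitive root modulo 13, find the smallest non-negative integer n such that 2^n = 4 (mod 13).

2

Successive powers of 2 modulo 13:
  2^0=1  2^1=2  2^2=4
So 2^2 ≡ 4 (mod 13), giving n = 2.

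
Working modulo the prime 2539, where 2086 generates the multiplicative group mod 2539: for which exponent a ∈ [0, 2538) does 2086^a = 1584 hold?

343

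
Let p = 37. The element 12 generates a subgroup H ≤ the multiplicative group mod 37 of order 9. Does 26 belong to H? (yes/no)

yes

26 ∈ ⟨12⟩ iff 26^9 ≡ 1 (mod 37), since |⟨12⟩| = 9.
26^9 mod 37 = 1.
Since 1 = 1, 26 lies in the subgroup.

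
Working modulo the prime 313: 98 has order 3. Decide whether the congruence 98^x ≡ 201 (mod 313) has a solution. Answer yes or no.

⟨98⟩ has order 3; its elements mod 313 are {1, 98, 214}.
201 is not in this set.

no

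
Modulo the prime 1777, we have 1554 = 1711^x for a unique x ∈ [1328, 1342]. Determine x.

1329

Compute 1711^1328 mod 1777 = 138, then multiply by 1711 repeatedly:
  1711^1328=138  1711^1329=1554
Found 1554 at exponent 1329.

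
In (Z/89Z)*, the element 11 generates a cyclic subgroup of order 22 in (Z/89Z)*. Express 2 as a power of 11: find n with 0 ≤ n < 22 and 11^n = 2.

18

Successive powers of 11 modulo 89:
  11^0=1  11^1=11  11^2=32  11^3=85  11^4=45  11^5=50
  11^6=16  11^7=87  11^8=67  11^9=25  11^10=8  11^11=88
  11^12=78  11^13=57  11^14=4  11^15=44  11^16=39  11^17=73
  11^18=2
So 11^18 ≡ 2 (mod 89), giving n = 18.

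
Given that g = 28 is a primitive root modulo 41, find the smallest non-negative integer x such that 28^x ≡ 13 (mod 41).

Successive powers of 28 modulo 41:
  28^0=1  28^1=28  28^2=5  28^3=17  28^4=25  28^5=3
  28^6=2  28^7=15  28^8=10  28^9=34  28^10=9  28^11=6
  28^12=4  28^13=30  28^14=20  28^15=27  28^16=18  28^17=12
  28^18=8  28^19=19  28^20=40  28^21=13
So 28^21 ≡ 13 (mod 41), giving x = 21.

21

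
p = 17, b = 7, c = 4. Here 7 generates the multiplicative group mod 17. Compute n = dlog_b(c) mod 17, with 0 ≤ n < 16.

Successive powers of 7 modulo 17:
  7^0=1  7^1=7  7^2=15  7^3=3  7^4=4
So 7^4 ≡ 4 (mod 17), giving n = 4.

4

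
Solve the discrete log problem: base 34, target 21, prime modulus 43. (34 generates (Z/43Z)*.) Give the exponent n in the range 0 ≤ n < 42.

18

Successive powers of 34 modulo 43:
  34^0=1  34^1=34  34^2=38  34^3=2  34^4=25  34^5=33
  34^6=4  34^7=7  34^8=23  34^9=8  34^10=14  34^11=3
  34^12=16  34^13=28  34^14=6  34^15=32  34^16=13  34^17=12
  34^18=21
So 34^18 ≡ 21 (mod 43), giving n = 18.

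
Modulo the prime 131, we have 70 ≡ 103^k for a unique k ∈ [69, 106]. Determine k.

91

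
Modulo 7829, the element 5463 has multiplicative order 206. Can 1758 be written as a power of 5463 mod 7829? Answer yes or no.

yes

1758 ∈ ⟨5463⟩ iff 1758^206 ≡ 1 (mod 7829), since |⟨5463⟩| = 206.
1758^206 mod 7829 = 1.
Since 1 = 1, 1758 lies in the subgroup.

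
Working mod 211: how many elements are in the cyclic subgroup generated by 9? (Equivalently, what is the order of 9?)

The order of 9 must divide p − 1 = 210 = 2 · 3 · 5 · 7.
Divisors: 1, 2, 3, 5, 6, 7, 10, 14, 15, 21, 30, 35, 42, 70, 105, 210.
Check each in increasing order: 9^1 ≡ 9;  9^2 ≡ 81;  9^3 ≡ 96;  9^5 ≡ 180;  9^6 ≡ 143;  9^7 ≡ 21;  9^10 ≡ 117;  9^14 ≡ 19;  9^15 ≡ 171;  9^21 ≡ 188;  9^30 ≡ 123;  9^35 ≡ 196;  9^42 ≡ 107;  9^70 ≡ 14;  9^105 ≡ 1.
Smallest exponent giving 1 is 105.

105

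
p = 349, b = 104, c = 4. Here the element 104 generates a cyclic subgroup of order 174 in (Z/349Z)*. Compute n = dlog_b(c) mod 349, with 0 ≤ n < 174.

47

Baby-step giant-step with m = ceil(sqrt(174)) = 14.
Baby table (104^j mod 349 for j=0..13):
  0:1  1:104  2:346  3:37  4:9  5:238  6:322  7:333
  8:81  9:48  10:106  11:205  12:31  13:83
Giant step factor: 104^(-14) ≡ 15 (mod 349).
Scan 4·15^i mod 349 for i = 0, 1, …:
  i=0: 4   i=1: 60   i=2: 202   i=3: 238
Match at i=3, j=5: n = 3·14 + 5 = 47.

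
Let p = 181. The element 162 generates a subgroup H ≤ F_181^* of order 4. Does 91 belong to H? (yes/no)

no

⟨162⟩ has order 4; its elements mod 181 are {1, 19, 162, 180}.
91 is not in this set.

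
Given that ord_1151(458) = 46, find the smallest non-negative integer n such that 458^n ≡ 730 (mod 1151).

39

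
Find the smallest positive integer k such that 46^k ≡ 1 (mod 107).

106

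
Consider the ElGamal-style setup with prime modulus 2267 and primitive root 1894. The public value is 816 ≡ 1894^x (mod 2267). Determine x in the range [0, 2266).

1467

Baby-step giant-step with m = ceil(sqrt(2266)) = 48.
Baby table (1894^j mod 2267 for j=0..47):
  0:1  1:1894  2:842  3:1047  4:1660  5:1978  6:1248  7:1498
  8:1195  9:864  10:1909  11:2048  12:75  13:1496  14:1941  15:1447
  16:2082  17:995  18:653  19:1267  20:1212  21:1324  22:354  23:1711
  24:1091  25:1117  26:487  27:1976  28:1994  29:2081  30:1368  31:2078
  32:220  33:1819  34:1613  35:1373  36:213  37:2163  38:253  39:845
  40:2195  41:1919  42:585  43:1694  44:631  45:405  46:824  47:960
Giant step factor: 1894^(-48) ≡ 663 (mod 2267).
Scan 816·663^i mod 2267 for i = 0, 1, …:
  i=0: 816   i=1: 1462   i=2: 1297   i=3: 718
  i=4: 2231   i=5: 1069   i=6: 1443   i=7: 35
  i=8: 535   i=9: 1053     …   i=29: 892
  i=30: 1976
Match at i=30, j=27: x = 30·48 + 27 = 1467.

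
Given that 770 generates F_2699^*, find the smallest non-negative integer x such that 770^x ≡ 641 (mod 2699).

2495

Baby-step giant-step with m = ceil(sqrt(2698)) = 52.
Baby table (770^j mod 2699 for j=0..51):
  0:1  1:770  2:1819  3:2548  4:2486  5:629  6:1209  7:2474
  8:2185  9:973  10:1587  11:2042  12:1522  13:574  14:2043  15:2292
  16:2393  17:1892  18:2079  19:323  20:402  21:1854  22:2508  23:1375
  24:742  25:1851  26:198  27:1316  28:1195  29:2490  30:1010  31:388
  32:1870  33:1333  34:790  35:1025  36:1142  37:2165  38:1767  39:294
  40:2363  41:384  42:1489  43:2154  44:1394  45:1877  46:1325  47:28
  48:2667  49:2350  50:1170  51:2133
Giant step factor: 770^(-52) ≡ 2305 (mod 2699).
Scan 641·2305^i mod 2699 for i = 0, 1, …:
  i=0: 641   i=1: 1152   i=2: 2243   i=3: 1530
  i=4: 1756   i=5: 1779   i=6: 814   i=7: 465
  i=8: 322   i=9: 2684     …   i=46: 1714
  i=47: 2133
Match at i=47, j=51: x = 47·52 + 51 = 2495.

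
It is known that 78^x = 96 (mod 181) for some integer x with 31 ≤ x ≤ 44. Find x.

41

Compute 78^31 mod 181 = 57, then multiply by 78 repeatedly:
  78^31=57  78^32=102  78^33=173  78^34=100  78^35=17
  78^36=59  78^37=77  78^38=33  78^39=40  78^40=43
  78^41=96
Found 96 at exponent 41.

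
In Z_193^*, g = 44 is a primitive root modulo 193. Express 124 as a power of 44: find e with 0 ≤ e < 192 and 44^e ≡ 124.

Baby-step giant-step with m = ceil(sqrt(192)) = 14.
Baby table (44^j mod 193 for j=0..13):
  0:1  1:44  2:6  3:71  4:36  5:40  6:23  7:47
  8:138  9:89  10:56  11:148  12:143  13:116
Giant step factor: 44^(-14) ≡ 101 (mod 193).
Scan 124·101^i mod 193 for i = 0, 1, …:
  i=0: 124   i=1: 172   i=2: 2   i=3: 9
  i=4: 137   i=5: 134   i=6: 24   i=7: 108
  i=8: 100   i=9: 64   i=10: 95   i=11: 138
Match at i=11, j=8: e = 11·14 + 8 = 162.

162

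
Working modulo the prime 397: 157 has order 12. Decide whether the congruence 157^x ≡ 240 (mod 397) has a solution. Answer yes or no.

yes

⟨157⟩ has order 12; its elements mod 397 are {1, 34, 35, 63, 157, 177, 220, 240, 334, 362, 363, 396}.
240 is in this set.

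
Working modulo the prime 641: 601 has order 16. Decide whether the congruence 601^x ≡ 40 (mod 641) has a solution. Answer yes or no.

⟨601⟩ has order 16; its elements mod 641 are {1, 16, 40, 100, 154, 250, 256, 318, 323, 385, 391, 487, 541, 601, 625, 640}.
40 is in this set.

yes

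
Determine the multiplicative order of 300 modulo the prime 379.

The order of 300 must divide p − 1 = 378 = 2 · 3^3 · 7.
Divisors: 1, 2, 3, 6, 7, 9, 14, 18, 21, 27, 42, 54, 63, 126, 189, 378.
Check each in increasing order: 300^1 ≡ 300;  300^2 ≡ 177;  300^3 ≡ 40;  300^6 ≡ 84;  300^7 ≡ 186;  300^9 ≡ 328;  300^14 ≡ 107;  300^18 ≡ 327;  300^21 ≡ 194;  300^27 ≡ 378;  300^42 ≡ 115;  300^54 ≡ 1.
Smallest exponent giving 1 is 54.

54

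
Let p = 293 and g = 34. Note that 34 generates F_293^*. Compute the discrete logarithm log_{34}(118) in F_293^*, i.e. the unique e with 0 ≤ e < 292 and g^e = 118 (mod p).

97

Baby-step giant-step with m = ceil(sqrt(292)) = 18.
Baby table (34^j mod 293 for j=0..17):
  0:1  1:34  2:277  3:42  4:256  5:207  6:6  7:204
  8:197  9:252  10:71  11:70  12:36  13:52  14:10  15:47
  16:133  17:127
Giant step factor: 34^(-18) ≡ 156 (mod 293).
Scan 118·156^i mod 293 for i = 0, 1, …:
  i=0: 118   i=1: 242   i=2: 248   i=3: 12
  i=4: 114   i=5: 204
Match at i=5, j=7: e = 5·18 + 7 = 97.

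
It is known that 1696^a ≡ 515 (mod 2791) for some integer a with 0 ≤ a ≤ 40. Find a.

Compute 1696^0 mod 2791 = 1, then multiply by 1696 repeatedly:
  1696^0=1  1696^1=1696  1696^2=1686  1696^3=1472  1696^4=1358
  1696^5=593  1696^6=968  1696^7=620  1696^8=2104  1696^9=1486
  1696^10=2774  1696^11=1869  1696^12=2039  1696^13=95  1696^14=2033
  1696^15=1083  1696^16=290  1696^17=624  1696^18=515
Found 515 at exponent 18.

18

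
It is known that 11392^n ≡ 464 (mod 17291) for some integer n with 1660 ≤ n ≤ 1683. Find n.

Compute 11392^1660 mod 17291 = 464, then multiply by 11392 repeatedly:
  11392^1660=464
Found 464 at exponent 1660.

1660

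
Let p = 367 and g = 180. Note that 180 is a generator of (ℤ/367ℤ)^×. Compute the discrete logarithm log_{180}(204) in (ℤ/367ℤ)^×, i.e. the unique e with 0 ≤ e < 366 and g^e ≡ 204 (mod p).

360

Baby-step giant-step with m = ceil(sqrt(366)) = 20.
Baby table (180^j mod 367 for j=0..19):
  0:1  1:180  2:104  3:3  4:173  5:312  6:9  7:152
  8:202  9:27  10:89  11:239  12:81  13:267  14:350  15:243
  16:67  17:316  18:362  19:201
Giant step factor: 180^(-20) ≡ 355 (mod 367).
Scan 204·355^i mod 367 for i = 0, 1, …:
  i=0: 204   i=1: 121   i=2: 16   i=3: 175
  i=4: 102   i=5: 244   i=6: 8   i=7: 271
  i=8: 51   i=9: 122     …   i=17: 214
  i=18: 1
Match at i=18, j=0: e = 18·20 + 0 = 360.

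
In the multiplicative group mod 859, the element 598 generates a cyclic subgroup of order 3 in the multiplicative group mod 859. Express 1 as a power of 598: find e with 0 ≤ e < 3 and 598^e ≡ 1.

0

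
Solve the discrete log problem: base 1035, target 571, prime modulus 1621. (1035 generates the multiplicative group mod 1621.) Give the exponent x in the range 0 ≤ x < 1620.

Baby-step giant-step with m = ceil(sqrt(1620)) = 41.
Baby table (1035^j mod 1621 for j=0..40):
  0:1  1:1035  2:1365  3:884  4:696  5:636  6:134  7:905
  8:1358  9:123  10:867  11:932  12:125  13:1316  14:420  15:272
  16:1087  17:71  18:540  19:1276  20:1166  21:786  22:1389  23:1409
  24:1036  25:779  26:628  27:1580  28:1332  29:770  30:1039  31:642
  32:1481  33:990  34:178  35:1057  36:1441  37:115  38:692  39:1359
  40:1158
Giant step factor: 1035^(-41) ≡ 130 (mod 1621).
Scan 571·130^i mod 1621 for i = 0, 1, …:
  i=0: 571   i=1: 1285   i=2: 87   i=3: 1584
  i=4: 53   i=5: 406   i=6: 908   i=7: 1328
  i=8: 814   i=9: 455     …   i=28: 1291
  i=29: 867
Match at i=29, j=10: x = 29·41 + 10 = 1199.

1199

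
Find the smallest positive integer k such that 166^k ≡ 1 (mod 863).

The order of 166 must divide p − 1 = 862 = 2 · 431.
Divisors: 1, 2, 431, 862.
Check each in increasing order: 166^1 ≡ 166;  166^2 ≡ 803;  166^431 ≡ 862;  166^862 ≡ 1.
Smallest exponent giving 1 is 862.

862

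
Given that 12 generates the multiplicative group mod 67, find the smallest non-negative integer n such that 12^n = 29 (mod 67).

Baby-step giant-step with m = ceil(sqrt(66)) = 9.
Baby table (12^j mod 67 for j=0..8):
  0:1  1:12  2:10  3:53  4:33  5:61  6:62  7:7
  8:17
Giant step factor: 12^(-9) ≡ 45 (mod 67).
Scan 29·45^i mod 67 for i = 0, 1, …:
  i=0: 29   i=1: 32   i=2: 33
Match at i=2, j=4: n = 2·9 + 4 = 22.

22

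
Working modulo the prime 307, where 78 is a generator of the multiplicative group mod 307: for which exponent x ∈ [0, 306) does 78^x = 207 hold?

281

Baby-step giant-step with m = ceil(sqrt(306)) = 18.
Baby table (78^j mod 307 for j=0..17):
  0:1  1:78  2:251  3:237  4:66  5:236  6:295  7:292
  8:58  9:226  10:129  11:238  12:144  13:180  14:225  15:51
  16:294  17:214
Giant step factor: 78^(-18) ≡ 272 (mod 307).
Scan 207·272^i mod 307 for i = 0, 1, …:
  i=0: 207   i=1: 123   i=2: 300   i=3: 245
  i=4: 21   i=5: 186   i=6: 244   i=7: 56
  i=8: 189   i=9: 139     …   i=14: 116
  i=15: 238
Match at i=15, j=11: x = 15·18 + 11 = 281.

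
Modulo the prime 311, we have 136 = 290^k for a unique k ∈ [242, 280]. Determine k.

273

Compute 290^242 mod 311 = 117, then multiply by 290 repeatedly:
  290^242=117  290^243=31  290^244=282  290^245=298  290^246=273
  290^247=176  290^248=36  290^249=177  290^250=15  290^251=307
  290^252=84  290^253=102  290^254=35  290^255=198  290^256=196
  290^257=238  290^258=289  290^259=151  290^260=250  290^261=37
  290^262=156  290^263=145  290^264=65  290^265=190  290^266=53
  290^267=131  290^268=48  290^269=236  290^270=20  290^271=202
  290^272=112  290^273=136
Found 136 at exponent 273.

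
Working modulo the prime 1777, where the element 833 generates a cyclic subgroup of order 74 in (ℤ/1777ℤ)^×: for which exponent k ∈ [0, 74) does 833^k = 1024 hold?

72

Baby-step giant-step with m = ceil(sqrt(74)) = 9.
Baby table (833^j mod 1777 for j=0..8):
  0:1  1:833  2:859  3:1193  4:426  5:1235  6:1649  7:1773
  8:222
Giant step factor: 833^(-9) ≡ 1521 (mod 1777).
Scan 1024·1521^i mod 1777 for i = 0, 1, …:
  i=0: 1024   i=1: 852   i=2: 459   i=3: 1555
  i=4: 1745   i=5: 1084   i=6: 1485   i=7: 118
  i=8: 1
Match at i=8, j=0: k = 8·9 + 0 = 72.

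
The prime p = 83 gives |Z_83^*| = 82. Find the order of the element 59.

41

The order of 59 must divide p − 1 = 82 = 2 · 41.
Divisors: 1, 2, 41, 82.
Check each in increasing order: 59^1 ≡ 59;  59^2 ≡ 78;  59^41 ≡ 1.
Smallest exponent giving 1 is 41.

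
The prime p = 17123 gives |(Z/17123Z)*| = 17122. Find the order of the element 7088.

The order of 7088 must divide p − 1 = 17122 = 2 · 7 · 1223.
Divisors: 1, 2, 7, 14, 1223, 2446, 8561, 17122.
Check each in increasing order: 7088^1 ≡ 7088;  7088^2 ≡ 862;  7088^7 ≡ 13813;  7088^14 ≡ 14503;  7088^1223 ≡ 7124;  7088^2446 ≡ 15927;  7088^8561 ≡ 17122;  7088^17122 ≡ 1.
Smallest exponent giving 1 is 17122.

17122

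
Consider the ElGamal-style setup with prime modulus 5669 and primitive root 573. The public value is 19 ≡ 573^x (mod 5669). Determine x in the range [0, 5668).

486

Baby-step giant-step with m = ceil(sqrt(5668)) = 76.
Baby table (573^j mod 5669 for j=0..75):
  0:1  1:573  2:5196  3:1083  4:2638  5:3620  6:5075  7:5447
  8:3181  9:2964  10:3341  11:3940  12:1358  13:1481  14:3932  15:2443
  16:5265  17:937  18:4015  19:4650  20:20  21:122  22:1878  23:4653
  24:1739  25:4372  26:5127  27:1229  28:1261  29:2590  30:4461  31:5103
  32:4484  33:1275  34:4943  35:3508  36:3258  37:1733  38:934  39:2296
  40:400  41:2440  42:3546  43:2356  44:766  45:2405  46:498  47:1904
  48:2544  49:779  50:4185  51:18  52:4645  53:2824  54:2487  55:2132
  56:2801  57:646  58:1673  59:568  60:2331  61:3448  62:2892  63:1768
  64:3982  65:2748  66:4291  67:4066  68:5528  69:4242  70:4334  71:360
  72:2196  73:5459  74:4388  75:2957
Giant step factor: 573^(-76) ≡ 1853 (mod 5669).
Scan 19·1853^i mod 5669 for i = 0, 1, …:
  i=0: 19   i=1: 1193   i=2: 5388   i=3: 855
  i=4: 2664   i=5: 4362   i=6: 4461
Match at i=6, j=30: x = 6·76 + 30 = 486.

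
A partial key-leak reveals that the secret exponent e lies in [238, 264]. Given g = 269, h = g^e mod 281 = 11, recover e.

257

Compute 269^238 mod 281 = 7, then multiply by 269 repeatedly:
  269^238=7  269^239=197  269^240=165  269^241=268  269^242=156
  269^243=95  269^244=265  269^245=192  269^246=225  269^247=110
  269^248=85  269^249=104  269^250=157  269^251=83  269^252=128
  269^253=150  269^254=167  269^255=244  269^256=163  269^257=11
Found 11 at exponent 257.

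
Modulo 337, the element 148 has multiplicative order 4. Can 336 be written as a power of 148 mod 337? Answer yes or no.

336 ∈ ⟨148⟩ iff 336^4 ≡ 1 (mod 337), since |⟨148⟩| = 4.
336^4 mod 337 = 1.
Since 1 = 1, 336 lies in the subgroup.

yes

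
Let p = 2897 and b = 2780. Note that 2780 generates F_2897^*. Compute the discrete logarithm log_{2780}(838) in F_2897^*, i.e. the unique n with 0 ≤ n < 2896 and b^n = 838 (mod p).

2293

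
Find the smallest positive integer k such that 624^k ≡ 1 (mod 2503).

417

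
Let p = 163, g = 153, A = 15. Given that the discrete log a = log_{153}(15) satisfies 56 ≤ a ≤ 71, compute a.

68

Compute 153^56 mod 163 = 131, then multiply by 153 repeatedly:
  153^56=131  153^57=157  153^58=60  153^59=52  153^60=132
  153^61=147  153^62=160  153^63=30  153^64=26  153^65=66
  153^66=155  153^67=80  153^68=15
Found 15 at exponent 68.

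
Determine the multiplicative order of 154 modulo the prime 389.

The order of 154 must divide p − 1 = 388 = 2^2 · 97.
Divisors: 1, 2, 4, 97, 194, 388.
Check each in increasing order: 154^1 ≡ 154;  154^2 ≡ 376;  154^4 ≡ 169;  154^97 ≡ 115;  154^194 ≡ 388;  154^388 ≡ 1.
Smallest exponent giving 1 is 388.

388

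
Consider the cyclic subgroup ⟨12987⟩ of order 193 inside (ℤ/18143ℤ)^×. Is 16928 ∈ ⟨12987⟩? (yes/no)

yes

16928 ∈ ⟨12987⟩ iff 16928^193 ≡ 1 (mod 18143), since |⟨12987⟩| = 193.
16928^193 mod 18143 = 1.
Since 1 = 1, 16928 lies in the subgroup.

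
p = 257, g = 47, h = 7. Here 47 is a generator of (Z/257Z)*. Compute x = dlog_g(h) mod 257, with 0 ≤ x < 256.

249

Baby-step giant-step with m = ceil(sqrt(256)) = 16.
Baby table (47^j mod 257 for j=0..15):
  0:1  1:47  2:153  3:252  4:22  5:6  6:25  7:147
  8:227  9:132  10:36  11:150  12:111  13:77  14:21  15:216
Giant step factor: 47^(-16) ≡ 2 (mod 257).
Scan 7·2^i mod 257 for i = 0, 1, …:
  i=0: 7   i=1: 14   i=2: 28   i=3: 56
  i=4: 112   i=5: 224   i=6: 191   i=7: 125
  i=8: 250   i=9: 243     …   i=14: 66
  i=15: 132
Match at i=15, j=9: x = 15·16 + 9 = 249.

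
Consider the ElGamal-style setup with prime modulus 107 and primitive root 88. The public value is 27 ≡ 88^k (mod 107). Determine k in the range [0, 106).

72

Baby-step giant-step with m = ceil(sqrt(106)) = 11.
Baby table (88^j mod 107 for j=0..10):
  0:1  1:88  2:40  3:96  4:102  5:95  6:14  7:55
  8:25  9:60  10:37
Giant step factor: 88^(-11) ≡ 7 (mod 107).
Scan 27·7^i mod 107 for i = 0, 1, …:
  i=0: 27   i=1: 82   i=2: 39   i=3: 59
  i=4: 92   i=5: 2   i=6: 14
Match at i=6, j=6: k = 6·11 + 6 = 72.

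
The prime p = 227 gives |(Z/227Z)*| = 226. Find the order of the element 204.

The order of 204 must divide p − 1 = 226 = 2 · 113.
Divisors: 1, 2, 113, 226.
Check each in increasing order: 204^1 ≡ 204;  204^2 ≡ 75;  204^113 ≡ 226;  204^226 ≡ 1.
Smallest exponent giving 1 is 226.

226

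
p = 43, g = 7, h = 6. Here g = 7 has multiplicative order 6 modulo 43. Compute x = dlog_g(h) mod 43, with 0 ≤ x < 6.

2

Successive powers of 7 modulo 43:
  7^0=1  7^1=7  7^2=6
So 7^2 ≡ 6 (mod 43), giving x = 2.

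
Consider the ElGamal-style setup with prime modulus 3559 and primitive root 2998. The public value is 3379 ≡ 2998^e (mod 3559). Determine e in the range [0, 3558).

2585

Baby-step giant-step with m = ceil(sqrt(3558)) = 60.
Baby table (2998^j mod 3559 for j=0..59):
  0:1  1:2998  2:1529  3:3509  4:3137  5:1848  6:2500  7:3305
  8:134  9:3124  10:2023  11:418  12:396  13:2061  14:454  15:1554
  16:161  17:2213  18:598  19:2627  20:3238  21:2131  22:333  23:1814
  24:220  25:1145  26:1834  27:3236  28:3253  29:834  30:1914  31:1064
  32:1008  33:393  34:185  35:2985  36:1704  37:1427  38:228  39:216
  40:3389  41:2836  42:3436  43:1382  44:560  45:2591  46:2080  47:472
  48:2133  49:2770  50:1313  51:120  52:301  53:1971  54:1118  55:2745
  56:1102  57:1044  58:1551  59:1844
Giant step factor: 2998^(-60) ≡ 889 (mod 3559).
Scan 3379·889^i mod 3559 for i = 0, 1, …:
  i=0: 3379   i=1: 135   i=2: 2568   i=3: 1633
  i=4: 3224   i=5: 1141   i=6: 34   i=7: 1754
  i=8: 464   i=9: 3211     …   i=42: 1095
  i=43: 1848
Match at i=43, j=5: e = 43·60 + 5 = 2585.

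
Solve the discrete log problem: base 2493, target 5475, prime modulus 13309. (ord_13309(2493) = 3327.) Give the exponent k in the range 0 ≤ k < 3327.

Baby-step giant-step with m = ceil(sqrt(3327)) = 58.
Baby table (2493^j mod 13309 for j=0..57):
  0:1  1:2493  2:13055  3:5610  4:11280  5:12432  6:9624  7:9814
  8:4360  9:9336  10:10516  11:10967  12:4045  13:9272  14:10672  15:605
  16:4348  17:6038  18:255  19:10192  20:1775  21:6487  22:1656  23:2618
  24:5264  25:478  26:7153  27:11678  28:6471  29:1695  30:6682  31:8667
  32:6324  33:7876  34:4093  35:9155  36:11789  37:3705  38:119  39:3869
  40:9701  41:2140  42:11420  43:2109  44:682  45:9983  46:13098  47:6337
  48:358  49:791  50:2231  51:12030  52:5613  53:5450  54:11670  55:13145
  56:3727  57:1729
Giant step factor: 2493^(-58) ≡ 3515 (mod 13309).
Scan 5475·3515^i mod 13309 for i = 0, 1, …:
  i=0: 5475   i=1: 13120   i=2: 1115   i=3: 6379
  i=4: 9829   i=5: 12080   i=6: 5490   i=7: 12609
  i=8: 1665   i=9: 9824     …   i=16: 7252
  i=17: 4045
Match at i=17, j=12: k = 17·58 + 12 = 998.

998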